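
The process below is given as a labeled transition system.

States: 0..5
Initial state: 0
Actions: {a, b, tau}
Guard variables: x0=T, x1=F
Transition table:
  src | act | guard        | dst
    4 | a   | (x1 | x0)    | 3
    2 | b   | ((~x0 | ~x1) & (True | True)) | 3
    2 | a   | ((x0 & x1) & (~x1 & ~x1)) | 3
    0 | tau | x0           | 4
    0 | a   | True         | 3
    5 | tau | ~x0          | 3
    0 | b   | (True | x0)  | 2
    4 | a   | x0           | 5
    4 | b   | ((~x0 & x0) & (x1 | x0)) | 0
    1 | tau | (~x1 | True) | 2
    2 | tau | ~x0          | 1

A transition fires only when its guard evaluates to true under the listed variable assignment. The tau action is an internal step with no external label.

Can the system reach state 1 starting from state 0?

Answer: UNREACHABLE

Analysis:
Guard filter leaves 7 enabled edge(s).
L0 = {0}
L1 = {2,3,4}  now seen {0,2,3,4}
L2 = {5}  now seen {0,2,3,4,5}
Reachable = {0,2,3,4,5}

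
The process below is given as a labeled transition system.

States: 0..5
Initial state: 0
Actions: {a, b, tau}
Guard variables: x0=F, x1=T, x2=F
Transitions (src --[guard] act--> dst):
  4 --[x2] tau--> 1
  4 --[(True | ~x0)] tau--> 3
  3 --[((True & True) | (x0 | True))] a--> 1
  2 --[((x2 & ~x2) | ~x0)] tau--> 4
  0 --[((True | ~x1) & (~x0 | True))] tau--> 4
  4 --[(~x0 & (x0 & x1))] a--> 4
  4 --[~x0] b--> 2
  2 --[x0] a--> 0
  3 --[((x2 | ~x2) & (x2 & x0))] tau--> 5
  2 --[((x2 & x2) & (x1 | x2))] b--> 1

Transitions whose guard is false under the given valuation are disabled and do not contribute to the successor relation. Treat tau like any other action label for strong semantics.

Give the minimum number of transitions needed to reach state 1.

Layered search for 1:
  depth 0: {0}
  depth 1: {4}
  depth 2: {2,3}
  depth 3: {1}
1 enters at depth 3; path tau·tau·a

Answer: 3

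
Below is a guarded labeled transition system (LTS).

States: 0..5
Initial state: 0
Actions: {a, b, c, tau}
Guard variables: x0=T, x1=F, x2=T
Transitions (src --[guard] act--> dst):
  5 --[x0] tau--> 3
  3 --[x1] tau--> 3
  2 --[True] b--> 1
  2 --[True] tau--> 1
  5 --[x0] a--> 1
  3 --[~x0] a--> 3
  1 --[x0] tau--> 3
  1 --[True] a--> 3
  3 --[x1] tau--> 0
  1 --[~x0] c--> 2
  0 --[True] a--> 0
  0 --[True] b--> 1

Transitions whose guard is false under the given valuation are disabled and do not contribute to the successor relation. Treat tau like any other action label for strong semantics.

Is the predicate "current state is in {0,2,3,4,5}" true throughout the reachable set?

Allowed set {0,2,3,4,5}
Reachable = {0,1,3}
  0: ok
  1: outside
  3: ok
reach 1 via b — violates

Answer: INVARIANT VIOLATED at state 1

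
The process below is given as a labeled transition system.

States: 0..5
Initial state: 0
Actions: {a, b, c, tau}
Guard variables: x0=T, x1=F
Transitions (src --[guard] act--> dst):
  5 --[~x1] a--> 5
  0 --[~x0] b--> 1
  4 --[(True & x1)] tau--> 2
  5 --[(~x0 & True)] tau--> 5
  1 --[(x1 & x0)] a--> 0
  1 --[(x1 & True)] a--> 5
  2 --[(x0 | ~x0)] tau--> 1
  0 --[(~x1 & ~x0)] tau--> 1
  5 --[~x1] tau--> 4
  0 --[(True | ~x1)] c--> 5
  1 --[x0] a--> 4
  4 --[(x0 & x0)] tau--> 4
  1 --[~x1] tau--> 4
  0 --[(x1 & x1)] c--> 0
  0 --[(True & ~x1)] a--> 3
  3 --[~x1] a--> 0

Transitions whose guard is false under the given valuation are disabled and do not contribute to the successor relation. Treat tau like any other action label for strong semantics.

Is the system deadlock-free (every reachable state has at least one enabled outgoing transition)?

R = {0,3,4,5}
  0: a→3  c→5  [2 exit(s)]
  3: a→0  [1 exit(s)]
  4: tau→4  [1 exit(s)]
  5: a→5  tau→4  [2 exit(s)]

Answer: DEADLOCK-FREE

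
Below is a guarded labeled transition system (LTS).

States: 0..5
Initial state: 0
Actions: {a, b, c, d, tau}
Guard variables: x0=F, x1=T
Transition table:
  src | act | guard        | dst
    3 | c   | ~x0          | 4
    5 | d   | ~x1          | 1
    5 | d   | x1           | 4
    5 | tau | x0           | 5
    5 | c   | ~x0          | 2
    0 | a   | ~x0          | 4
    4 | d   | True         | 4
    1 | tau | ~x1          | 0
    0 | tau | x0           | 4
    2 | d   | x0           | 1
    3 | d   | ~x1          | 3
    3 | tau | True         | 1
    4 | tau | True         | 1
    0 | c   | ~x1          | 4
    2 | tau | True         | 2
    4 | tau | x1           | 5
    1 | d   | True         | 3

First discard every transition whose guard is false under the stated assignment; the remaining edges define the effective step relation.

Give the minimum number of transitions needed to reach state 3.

Answer: 3

Trace:
BFS to 3:
  L0 = {0}
  L1 = {4}
  L2 = {1,5}
  L3 = {2,3}
3 enters at depth 3; path a·tau·d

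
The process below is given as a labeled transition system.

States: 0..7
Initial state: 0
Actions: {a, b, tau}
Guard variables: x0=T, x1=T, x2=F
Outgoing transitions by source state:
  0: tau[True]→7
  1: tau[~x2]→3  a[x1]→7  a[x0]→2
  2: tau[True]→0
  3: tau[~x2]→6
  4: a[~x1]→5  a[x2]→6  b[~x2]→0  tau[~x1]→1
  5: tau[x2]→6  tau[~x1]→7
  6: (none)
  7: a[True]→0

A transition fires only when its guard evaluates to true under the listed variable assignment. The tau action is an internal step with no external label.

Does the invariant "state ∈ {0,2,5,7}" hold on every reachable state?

Allowed set {0,2,5,7}
R = {0,7}
  0: ok
  7: ok

Answer: INVARIANT HOLDS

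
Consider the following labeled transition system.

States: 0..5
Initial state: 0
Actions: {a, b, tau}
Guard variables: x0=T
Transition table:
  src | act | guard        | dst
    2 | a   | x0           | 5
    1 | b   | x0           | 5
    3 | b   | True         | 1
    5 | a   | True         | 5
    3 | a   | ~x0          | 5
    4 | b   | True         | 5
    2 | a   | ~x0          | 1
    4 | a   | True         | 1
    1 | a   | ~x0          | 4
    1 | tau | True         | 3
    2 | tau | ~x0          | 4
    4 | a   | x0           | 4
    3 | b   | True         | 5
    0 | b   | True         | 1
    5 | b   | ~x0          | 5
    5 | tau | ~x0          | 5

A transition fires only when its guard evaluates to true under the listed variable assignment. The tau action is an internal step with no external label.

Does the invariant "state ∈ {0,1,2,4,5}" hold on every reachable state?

Answer: INVARIANT VIOLATED at state 3

Analysis:
Safe = {0,1,2,4,5}
Reachable = {0,1,3,5}
  0: ✓
  1: ✓
  3: VIOLATES
  5: ✓
reach 3 via b·tau — violates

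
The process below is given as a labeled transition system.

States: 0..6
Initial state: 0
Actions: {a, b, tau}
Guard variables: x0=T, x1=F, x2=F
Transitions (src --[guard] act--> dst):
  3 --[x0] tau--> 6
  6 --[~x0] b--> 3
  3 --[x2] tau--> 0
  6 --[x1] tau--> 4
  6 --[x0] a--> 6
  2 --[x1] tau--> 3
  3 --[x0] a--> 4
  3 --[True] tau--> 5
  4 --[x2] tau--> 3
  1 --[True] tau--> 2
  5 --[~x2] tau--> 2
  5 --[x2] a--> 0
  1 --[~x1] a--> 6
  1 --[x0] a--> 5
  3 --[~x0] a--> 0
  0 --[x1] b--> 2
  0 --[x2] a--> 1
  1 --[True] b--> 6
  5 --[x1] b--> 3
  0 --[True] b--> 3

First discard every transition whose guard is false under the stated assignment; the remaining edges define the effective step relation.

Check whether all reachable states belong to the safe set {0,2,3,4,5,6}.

Answer: INVARIANT HOLDS

Trace:
Allowed set {0,2,3,4,5,6}
Reach set: {0,2,3,4,5,6}
  0: ✓
  2: ✓
  3: ✓
  4: ✓
  5: ✓
  6: ✓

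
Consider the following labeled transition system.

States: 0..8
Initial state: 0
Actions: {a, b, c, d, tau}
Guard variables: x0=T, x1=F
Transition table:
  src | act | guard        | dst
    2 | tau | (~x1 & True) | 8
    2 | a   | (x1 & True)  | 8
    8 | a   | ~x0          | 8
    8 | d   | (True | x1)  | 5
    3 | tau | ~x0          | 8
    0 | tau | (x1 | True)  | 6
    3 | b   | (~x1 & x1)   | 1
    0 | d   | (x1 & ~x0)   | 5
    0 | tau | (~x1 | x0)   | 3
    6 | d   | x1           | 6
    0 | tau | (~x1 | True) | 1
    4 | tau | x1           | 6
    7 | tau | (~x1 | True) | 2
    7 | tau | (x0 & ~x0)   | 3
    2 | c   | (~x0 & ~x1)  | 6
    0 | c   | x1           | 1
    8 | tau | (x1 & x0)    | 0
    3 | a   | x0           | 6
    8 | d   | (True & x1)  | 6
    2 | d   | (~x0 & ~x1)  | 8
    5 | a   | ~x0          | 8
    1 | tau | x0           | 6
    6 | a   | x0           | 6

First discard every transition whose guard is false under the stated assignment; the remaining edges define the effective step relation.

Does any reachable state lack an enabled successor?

Answer: DEADLOCK-FREE

Analysis:
Reachable = {0,1,3,6}
  0: tau→1  tau→3  tau→6  [deg 3]
  1: tau→6  [deg 1]
  3: a→6  [deg 1]
  6: a→6  [deg 1]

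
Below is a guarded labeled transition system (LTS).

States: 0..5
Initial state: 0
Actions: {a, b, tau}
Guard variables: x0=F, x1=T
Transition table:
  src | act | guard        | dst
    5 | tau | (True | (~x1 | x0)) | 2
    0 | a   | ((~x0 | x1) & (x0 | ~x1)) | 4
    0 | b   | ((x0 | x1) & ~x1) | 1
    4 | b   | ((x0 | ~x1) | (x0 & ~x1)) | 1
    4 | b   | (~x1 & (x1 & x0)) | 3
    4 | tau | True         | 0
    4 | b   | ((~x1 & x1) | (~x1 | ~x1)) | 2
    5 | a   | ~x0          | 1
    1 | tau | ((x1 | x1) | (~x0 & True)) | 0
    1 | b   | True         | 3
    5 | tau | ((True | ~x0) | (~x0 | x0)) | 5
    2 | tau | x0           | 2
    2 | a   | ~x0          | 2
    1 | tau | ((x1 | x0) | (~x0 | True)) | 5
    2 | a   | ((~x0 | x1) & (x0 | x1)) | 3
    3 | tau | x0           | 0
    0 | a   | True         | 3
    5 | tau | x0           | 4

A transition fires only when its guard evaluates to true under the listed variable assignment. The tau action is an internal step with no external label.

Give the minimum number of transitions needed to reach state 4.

Answer: UNREACHABLE

Working:
BFS to 4:
  depth 0: {0}
  depth 1: {3}
4 never appears.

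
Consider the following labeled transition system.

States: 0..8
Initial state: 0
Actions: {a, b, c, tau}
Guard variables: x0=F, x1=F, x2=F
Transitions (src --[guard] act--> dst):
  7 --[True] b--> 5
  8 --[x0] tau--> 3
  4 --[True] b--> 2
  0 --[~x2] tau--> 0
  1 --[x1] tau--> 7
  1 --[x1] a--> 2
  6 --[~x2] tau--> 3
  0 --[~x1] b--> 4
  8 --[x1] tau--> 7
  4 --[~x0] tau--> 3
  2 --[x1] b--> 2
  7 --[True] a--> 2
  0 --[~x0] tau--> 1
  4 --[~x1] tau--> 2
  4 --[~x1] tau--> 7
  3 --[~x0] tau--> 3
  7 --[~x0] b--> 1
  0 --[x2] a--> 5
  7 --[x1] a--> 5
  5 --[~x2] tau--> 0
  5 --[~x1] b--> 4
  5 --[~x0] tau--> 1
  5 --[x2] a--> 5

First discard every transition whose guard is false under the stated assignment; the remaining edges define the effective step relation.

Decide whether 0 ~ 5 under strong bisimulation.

Answer: BISIMILAR

Trace:
Bisimulation quotient by refinement:
  π0 = {{0,1,2,3,4,5,6,7,8}}
  π1 = {{0,4,5},{1,2,8},{3,6},{7}}
  π2 = {{0,5},{1,2,8},{3,6},{4},{7}}
Fixed point at round 3; 5 class(es).
[0]={0,5}  [5]={0,5}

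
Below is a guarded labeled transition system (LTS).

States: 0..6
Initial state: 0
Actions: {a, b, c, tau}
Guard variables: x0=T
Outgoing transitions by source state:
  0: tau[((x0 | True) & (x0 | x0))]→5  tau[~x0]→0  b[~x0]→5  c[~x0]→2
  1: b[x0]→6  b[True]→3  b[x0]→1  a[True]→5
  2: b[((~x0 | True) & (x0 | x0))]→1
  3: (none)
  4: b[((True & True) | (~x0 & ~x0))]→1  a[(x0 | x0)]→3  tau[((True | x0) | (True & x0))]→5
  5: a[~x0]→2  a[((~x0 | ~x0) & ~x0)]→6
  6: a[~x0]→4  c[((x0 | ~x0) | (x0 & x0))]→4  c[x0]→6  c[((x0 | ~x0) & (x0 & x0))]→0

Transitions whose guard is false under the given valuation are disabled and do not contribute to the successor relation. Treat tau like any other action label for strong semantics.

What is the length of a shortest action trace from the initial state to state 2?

Breadth-first toward 2:
  Layer 0: {0}
  Layer 1: {5}
2 never appears.

Answer: UNREACHABLE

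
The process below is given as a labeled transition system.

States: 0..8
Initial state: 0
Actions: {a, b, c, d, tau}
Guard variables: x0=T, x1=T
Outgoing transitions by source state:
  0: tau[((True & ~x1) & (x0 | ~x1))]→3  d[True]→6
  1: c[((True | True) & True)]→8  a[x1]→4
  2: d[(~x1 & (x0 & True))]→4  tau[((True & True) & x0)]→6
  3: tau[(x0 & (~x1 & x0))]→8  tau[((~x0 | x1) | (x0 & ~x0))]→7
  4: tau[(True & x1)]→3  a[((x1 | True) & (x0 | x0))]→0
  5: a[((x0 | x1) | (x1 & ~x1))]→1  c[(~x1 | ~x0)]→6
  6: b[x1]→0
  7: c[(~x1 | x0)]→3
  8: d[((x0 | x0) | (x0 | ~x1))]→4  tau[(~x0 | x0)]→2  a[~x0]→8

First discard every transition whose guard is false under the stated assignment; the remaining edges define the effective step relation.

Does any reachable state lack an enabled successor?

Answer: DEADLOCK-FREE

Trace:
Reach set: {0,6}
  0: d→6  [1 exit(s)]
  6: b→0  [1 exit(s)]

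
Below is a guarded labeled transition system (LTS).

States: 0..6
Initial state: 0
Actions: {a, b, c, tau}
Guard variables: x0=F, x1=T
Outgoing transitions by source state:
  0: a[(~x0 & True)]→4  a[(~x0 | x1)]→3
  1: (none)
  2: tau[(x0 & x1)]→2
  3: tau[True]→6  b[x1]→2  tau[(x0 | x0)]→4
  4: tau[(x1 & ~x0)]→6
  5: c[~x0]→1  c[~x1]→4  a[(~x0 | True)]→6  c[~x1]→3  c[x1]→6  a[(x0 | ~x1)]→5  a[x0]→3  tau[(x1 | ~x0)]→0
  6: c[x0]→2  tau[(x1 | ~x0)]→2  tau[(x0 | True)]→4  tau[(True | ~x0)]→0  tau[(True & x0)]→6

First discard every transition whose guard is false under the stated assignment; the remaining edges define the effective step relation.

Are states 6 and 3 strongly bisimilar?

Answer: NOT BISIMILAR

Working:
Compute ~ classes (split until stable):
  π0 = {{0,1,2,3,4,5,6}}
  π1 = {{0},{1,2},{3},{4,6},{5}}
  π2 = {{0},{1,2},{3},{4},{5},{6}}
Fixed point at round 3; 6 class(es).
class of 6: {6}; class of 3: {3}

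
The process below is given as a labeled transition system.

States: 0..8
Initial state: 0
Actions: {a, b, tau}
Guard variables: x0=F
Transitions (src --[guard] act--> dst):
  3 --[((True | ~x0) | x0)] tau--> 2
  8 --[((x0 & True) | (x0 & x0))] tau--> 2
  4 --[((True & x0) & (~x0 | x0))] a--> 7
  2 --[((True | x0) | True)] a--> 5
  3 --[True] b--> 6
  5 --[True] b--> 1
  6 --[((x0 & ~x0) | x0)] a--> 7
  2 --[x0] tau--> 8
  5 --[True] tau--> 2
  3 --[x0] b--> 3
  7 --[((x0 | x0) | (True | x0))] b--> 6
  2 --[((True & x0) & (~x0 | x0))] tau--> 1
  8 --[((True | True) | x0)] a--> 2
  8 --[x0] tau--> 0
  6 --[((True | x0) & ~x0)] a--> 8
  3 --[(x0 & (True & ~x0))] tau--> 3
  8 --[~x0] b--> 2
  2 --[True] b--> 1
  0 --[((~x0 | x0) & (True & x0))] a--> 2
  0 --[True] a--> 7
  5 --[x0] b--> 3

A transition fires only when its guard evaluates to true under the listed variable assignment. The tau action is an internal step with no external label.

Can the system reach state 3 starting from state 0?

Answer: UNREACHABLE

Working:
Guard filter leaves 11 enabled edge(s).
Layer 0: {0}
Layer 1: {7}  now seen {0,7}
Layer 2: {6}  now seen {0,6,7}
Layer 3: {8}  now seen {0,6,7,8}
Layer 4: {2}  now seen {0,2,6,7,8}
Layer 5: {1,5}  now seen {0,1,2,5,6,7,8}
R = {0,1,2,5,6,7,8}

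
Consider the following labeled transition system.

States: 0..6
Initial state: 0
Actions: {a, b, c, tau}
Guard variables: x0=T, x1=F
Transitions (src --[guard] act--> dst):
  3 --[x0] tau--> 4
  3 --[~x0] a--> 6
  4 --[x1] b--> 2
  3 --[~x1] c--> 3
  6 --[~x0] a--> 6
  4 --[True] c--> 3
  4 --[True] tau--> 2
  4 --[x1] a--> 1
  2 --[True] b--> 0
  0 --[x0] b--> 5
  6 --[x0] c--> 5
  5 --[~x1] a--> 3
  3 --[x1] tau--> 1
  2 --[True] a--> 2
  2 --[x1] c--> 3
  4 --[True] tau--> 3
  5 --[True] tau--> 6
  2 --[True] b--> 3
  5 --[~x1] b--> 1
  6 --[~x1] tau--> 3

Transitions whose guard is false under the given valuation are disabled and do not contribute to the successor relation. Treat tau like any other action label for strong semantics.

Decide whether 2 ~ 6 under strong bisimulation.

Answer: NOT BISIMILAR

Analysis:
Bisimulation quotient by refinement:
  P[0] = {{0,1,2,3,4,5,6}}
  P[1] = {{0},{1},{2},{3,4,6},{5}}
  P[2] = {{0},{1},{2},{3},{4},{5},{6}}
7 equivalence class(es) (converged in 3)
[2]={2}  [6]={6}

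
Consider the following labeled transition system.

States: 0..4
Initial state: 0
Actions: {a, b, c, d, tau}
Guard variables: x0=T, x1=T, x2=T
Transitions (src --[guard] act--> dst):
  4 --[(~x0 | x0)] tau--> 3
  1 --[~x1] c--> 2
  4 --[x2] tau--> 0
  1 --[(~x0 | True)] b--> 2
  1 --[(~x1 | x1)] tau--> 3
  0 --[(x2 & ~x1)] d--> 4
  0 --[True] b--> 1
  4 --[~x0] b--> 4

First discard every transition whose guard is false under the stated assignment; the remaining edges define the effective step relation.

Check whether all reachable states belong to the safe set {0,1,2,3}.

Allowed set {0,1,2,3}
R = {0,1,2,3}
  0: ✓
  1: ✓
  2: ✓
  3: ✓

Answer: INVARIANT HOLDS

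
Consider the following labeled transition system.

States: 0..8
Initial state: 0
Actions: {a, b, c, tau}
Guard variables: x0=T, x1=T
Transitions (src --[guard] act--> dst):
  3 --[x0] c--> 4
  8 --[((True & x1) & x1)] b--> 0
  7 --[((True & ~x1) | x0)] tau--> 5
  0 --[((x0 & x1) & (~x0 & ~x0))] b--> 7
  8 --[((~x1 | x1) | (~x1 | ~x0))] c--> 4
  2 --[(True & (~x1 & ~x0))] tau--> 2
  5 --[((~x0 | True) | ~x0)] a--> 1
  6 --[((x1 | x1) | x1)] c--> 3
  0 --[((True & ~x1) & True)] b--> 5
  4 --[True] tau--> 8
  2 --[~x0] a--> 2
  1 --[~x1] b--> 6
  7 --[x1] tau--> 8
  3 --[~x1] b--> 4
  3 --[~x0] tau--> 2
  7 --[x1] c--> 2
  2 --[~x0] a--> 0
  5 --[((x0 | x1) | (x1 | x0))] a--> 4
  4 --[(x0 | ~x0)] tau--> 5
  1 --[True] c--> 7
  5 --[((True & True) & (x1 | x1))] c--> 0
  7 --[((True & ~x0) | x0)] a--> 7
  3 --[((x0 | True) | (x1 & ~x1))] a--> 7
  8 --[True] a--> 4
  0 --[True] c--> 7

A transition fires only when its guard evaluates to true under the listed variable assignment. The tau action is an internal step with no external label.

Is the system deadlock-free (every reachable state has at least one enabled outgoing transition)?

Answer: DEADLOCK at state 2

Analysis:
Reachable = {0,1,2,4,5,7,8}
  0: c→7  [deg 1]
  1: c→7  [deg 1]
  2: ∅  [no exit]
  4: tau→5  tau→8  [deg 2]
  5: a→1  a→4  c→0  [deg 3]
  7: a→7  c→2  tau→5  tau→8  [deg 4]
  8: a→4  b→0  c→4  [deg 3]
trace reaching 2: c·c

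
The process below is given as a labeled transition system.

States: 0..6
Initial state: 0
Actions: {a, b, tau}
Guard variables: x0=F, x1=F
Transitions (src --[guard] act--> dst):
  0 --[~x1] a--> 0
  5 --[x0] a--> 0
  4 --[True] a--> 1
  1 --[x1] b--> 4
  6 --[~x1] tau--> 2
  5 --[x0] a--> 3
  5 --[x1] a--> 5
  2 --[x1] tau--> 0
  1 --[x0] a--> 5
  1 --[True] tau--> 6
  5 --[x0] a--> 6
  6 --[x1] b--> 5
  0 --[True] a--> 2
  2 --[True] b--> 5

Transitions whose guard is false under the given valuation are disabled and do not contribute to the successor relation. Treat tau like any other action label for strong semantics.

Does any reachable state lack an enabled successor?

Answer: DEADLOCK at state 5

Analysis:
Reachable = {0,2,5}
  0: a→0  a→2  [2 out]
  2: b→5  [1 out]
  5: ∅  [deadlock]
trace reaching 5: a·b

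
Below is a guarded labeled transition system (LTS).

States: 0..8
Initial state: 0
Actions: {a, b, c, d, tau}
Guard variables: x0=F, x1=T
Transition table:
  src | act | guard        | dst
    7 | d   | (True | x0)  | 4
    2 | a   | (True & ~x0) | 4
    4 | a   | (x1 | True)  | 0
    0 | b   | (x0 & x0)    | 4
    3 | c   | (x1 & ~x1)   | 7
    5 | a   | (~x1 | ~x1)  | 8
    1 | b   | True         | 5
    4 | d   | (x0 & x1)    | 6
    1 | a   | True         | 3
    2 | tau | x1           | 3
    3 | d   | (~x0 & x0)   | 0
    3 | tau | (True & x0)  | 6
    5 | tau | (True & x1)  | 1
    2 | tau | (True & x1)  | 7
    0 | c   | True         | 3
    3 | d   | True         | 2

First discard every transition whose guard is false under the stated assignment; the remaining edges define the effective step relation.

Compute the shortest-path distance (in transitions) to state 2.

Layered search for 2:
  depth 0: {0}
  depth 1: {3}
  depth 2: {2}
depth(2)=2, e.g. c·d

Answer: 2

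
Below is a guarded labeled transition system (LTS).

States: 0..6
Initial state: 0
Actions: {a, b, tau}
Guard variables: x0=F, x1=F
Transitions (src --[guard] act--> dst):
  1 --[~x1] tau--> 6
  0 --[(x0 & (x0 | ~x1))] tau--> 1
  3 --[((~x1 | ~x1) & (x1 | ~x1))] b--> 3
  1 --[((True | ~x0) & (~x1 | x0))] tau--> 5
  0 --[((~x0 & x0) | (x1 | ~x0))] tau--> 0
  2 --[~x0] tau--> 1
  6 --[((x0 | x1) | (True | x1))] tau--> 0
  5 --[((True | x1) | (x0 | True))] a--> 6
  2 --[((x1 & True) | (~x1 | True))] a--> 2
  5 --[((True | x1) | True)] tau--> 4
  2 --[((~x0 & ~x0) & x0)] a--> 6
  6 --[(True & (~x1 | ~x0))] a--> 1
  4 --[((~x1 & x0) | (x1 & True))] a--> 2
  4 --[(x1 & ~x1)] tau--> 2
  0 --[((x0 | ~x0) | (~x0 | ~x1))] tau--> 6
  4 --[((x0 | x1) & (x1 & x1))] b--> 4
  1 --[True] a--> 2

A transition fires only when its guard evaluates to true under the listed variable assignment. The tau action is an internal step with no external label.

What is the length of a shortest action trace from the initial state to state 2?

Answer: 3

Trace:
BFS to 2:
  depth 0: {0}
  depth 1: {6}
  depth 2: {1}
  depth 3: {2,5}
depth(2)=3, e.g. tau·a·a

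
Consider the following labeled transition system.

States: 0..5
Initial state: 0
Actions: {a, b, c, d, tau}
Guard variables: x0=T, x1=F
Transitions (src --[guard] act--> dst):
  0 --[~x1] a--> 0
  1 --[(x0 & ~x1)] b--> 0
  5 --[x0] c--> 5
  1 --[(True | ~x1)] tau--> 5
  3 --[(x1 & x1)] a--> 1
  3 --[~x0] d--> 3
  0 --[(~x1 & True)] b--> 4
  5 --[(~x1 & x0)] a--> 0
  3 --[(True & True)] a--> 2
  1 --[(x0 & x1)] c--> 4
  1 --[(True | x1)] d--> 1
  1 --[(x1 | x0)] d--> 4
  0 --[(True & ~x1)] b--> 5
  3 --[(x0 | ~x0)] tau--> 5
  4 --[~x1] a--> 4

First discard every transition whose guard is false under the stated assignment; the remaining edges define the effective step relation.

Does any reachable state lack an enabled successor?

Answer: DEADLOCK-FREE

Working:
R = {0,4,5}
  0: a→0  b→4  b→5  [3 out]
  4: a→4  [1 out]
  5: a→0  c→5  [2 out]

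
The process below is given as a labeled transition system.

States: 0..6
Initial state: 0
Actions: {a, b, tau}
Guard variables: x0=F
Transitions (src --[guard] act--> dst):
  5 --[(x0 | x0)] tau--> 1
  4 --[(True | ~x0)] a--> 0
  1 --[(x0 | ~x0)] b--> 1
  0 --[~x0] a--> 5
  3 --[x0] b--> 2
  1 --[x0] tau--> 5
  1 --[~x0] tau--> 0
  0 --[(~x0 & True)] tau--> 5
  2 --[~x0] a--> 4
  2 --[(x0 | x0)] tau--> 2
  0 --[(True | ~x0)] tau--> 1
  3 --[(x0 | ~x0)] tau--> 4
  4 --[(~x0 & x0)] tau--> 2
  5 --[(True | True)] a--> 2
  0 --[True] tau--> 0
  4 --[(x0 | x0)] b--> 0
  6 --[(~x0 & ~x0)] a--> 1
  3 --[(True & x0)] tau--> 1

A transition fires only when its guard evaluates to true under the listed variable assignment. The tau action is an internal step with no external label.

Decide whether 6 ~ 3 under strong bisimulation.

Bisimulation quotient by refinement:
  P[0] = {{0,1,2,3,4,5,6}}
  P[1] = {{0},{1},{2,4,5,6},{3}}
  P[2] = {{0},{1},{2,5},{3},{4},{6}}
  P[3] = {{0},{1},{2},{3},{4},{5},{6}}
stable after 4 split(s): 7 block(s)
[6]={6}  [3]={3}

Answer: NOT BISIMILAR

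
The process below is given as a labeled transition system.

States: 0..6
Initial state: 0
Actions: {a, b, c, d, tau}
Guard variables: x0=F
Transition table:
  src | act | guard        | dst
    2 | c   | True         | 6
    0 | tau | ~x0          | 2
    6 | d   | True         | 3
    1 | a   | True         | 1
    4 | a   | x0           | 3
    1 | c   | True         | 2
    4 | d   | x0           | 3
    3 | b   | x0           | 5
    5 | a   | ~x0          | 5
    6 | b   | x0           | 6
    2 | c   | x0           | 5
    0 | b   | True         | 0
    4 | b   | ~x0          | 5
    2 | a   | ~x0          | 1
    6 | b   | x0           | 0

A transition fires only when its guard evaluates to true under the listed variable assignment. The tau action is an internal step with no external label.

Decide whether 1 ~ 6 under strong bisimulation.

Answer: NOT BISIMILAR

Analysis:
Refine partition for ~:
  P[0] = {{0,1,2,3,4,5,6}}
  P[1] = {{0},{1,2},{3},{4},{5},{6}}
  P[2] = {{0},{1},{2},{3},{4},{5},{6}}
Fixed point at round 3; 7 class(es).
class of 1: {1}; class of 6: {6}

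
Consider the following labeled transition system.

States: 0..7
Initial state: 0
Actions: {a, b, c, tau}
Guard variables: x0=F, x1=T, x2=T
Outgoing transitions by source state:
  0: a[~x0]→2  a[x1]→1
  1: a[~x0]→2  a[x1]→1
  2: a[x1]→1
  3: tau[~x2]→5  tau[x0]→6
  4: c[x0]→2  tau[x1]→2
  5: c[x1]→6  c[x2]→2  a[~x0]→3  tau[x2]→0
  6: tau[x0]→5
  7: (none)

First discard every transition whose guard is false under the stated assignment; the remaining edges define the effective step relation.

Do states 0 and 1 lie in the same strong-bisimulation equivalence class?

Compute ~ classes (split until stable):
  π0 = {{0,1,2,3,4,5,6,7}}
  π1 = {{0,1,2},{3,6,7},{4},{5}}
Fixed point at round 2; 4 class(es).
0∈{0,1,2}, 1∈{0,1,2}

Answer: BISIMILAR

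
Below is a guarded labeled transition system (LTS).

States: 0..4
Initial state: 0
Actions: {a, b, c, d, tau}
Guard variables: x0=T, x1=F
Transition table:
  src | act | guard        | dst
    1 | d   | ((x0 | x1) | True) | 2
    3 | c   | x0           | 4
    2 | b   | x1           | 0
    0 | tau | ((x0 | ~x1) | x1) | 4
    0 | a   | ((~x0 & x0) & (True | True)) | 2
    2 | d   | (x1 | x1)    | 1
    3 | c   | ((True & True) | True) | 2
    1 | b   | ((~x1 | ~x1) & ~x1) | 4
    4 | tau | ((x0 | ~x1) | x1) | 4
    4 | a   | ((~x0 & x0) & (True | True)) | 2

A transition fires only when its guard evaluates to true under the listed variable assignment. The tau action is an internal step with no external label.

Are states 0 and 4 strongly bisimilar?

Answer: BISIMILAR

Working:
Refine partition for ~:
  π0 = {{0,1,2,3,4}}
  π1 = {{0,4},{1},{2},{3}}
Fixed point at round 2; 4 class(es).
class of 0: {0,4}; class of 4: {0,4}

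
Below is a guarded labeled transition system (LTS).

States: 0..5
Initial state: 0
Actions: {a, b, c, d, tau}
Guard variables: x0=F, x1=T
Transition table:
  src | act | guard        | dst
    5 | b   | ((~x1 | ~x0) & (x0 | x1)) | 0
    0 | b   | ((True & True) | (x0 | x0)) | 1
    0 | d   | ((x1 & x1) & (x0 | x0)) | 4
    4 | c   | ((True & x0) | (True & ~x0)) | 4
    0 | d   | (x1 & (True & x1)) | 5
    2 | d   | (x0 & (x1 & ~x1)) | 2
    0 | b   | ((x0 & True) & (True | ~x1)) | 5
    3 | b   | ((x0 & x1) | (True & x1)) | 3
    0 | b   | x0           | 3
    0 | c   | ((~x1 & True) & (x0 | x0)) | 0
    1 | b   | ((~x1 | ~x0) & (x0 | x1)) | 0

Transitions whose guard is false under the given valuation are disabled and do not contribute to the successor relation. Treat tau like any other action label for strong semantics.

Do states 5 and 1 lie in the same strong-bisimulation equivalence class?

Answer: BISIMILAR

Trace:
Bisimulation quotient by refinement:
  P[0] = {{0,1,2,3,4,5}}
  P[1] = {{0},{1,3,5},{2},{4}}
  P[2] = {{0},{1,5},{2},{3},{4}}
5 equivalence class(es) (converged in 3)
class of 5: {1,5}; class of 1: {1,5}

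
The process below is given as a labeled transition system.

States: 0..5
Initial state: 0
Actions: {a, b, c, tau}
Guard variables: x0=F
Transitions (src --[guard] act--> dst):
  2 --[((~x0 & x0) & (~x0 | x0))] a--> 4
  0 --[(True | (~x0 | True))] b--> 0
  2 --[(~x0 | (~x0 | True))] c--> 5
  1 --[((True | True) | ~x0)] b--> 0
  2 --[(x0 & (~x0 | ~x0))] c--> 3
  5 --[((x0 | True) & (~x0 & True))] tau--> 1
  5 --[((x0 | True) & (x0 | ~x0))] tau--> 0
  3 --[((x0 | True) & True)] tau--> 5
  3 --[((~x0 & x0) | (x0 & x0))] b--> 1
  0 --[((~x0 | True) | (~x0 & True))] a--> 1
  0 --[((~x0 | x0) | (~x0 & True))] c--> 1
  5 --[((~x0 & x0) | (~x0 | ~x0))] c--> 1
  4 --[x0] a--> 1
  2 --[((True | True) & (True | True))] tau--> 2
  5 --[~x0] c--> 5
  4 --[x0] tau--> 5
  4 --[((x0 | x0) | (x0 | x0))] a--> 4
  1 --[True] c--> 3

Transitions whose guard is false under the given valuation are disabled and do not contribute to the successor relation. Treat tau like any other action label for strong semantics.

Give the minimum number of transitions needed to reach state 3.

Answer: 2

Trace:
BFS to 3:
  L0 = {0}
  L1 = {1}
  L2 = {3}
first hit 3 at d=2 via a·c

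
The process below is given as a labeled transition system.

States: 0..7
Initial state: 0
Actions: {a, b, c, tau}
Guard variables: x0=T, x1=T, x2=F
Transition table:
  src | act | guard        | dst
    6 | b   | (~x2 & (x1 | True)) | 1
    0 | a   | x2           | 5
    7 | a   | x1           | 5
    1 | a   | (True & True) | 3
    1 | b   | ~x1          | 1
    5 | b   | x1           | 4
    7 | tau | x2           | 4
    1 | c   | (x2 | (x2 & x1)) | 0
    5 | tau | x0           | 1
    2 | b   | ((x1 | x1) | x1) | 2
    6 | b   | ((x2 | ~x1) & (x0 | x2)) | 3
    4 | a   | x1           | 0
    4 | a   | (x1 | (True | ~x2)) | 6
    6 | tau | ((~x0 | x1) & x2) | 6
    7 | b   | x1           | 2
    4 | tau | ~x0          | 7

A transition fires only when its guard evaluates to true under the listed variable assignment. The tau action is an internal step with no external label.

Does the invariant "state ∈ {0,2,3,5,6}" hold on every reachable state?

Answer: INVARIANT HOLDS

Trace:
Inv-set: {0,2,3,5,6}
Reachable = {0}
  0: ok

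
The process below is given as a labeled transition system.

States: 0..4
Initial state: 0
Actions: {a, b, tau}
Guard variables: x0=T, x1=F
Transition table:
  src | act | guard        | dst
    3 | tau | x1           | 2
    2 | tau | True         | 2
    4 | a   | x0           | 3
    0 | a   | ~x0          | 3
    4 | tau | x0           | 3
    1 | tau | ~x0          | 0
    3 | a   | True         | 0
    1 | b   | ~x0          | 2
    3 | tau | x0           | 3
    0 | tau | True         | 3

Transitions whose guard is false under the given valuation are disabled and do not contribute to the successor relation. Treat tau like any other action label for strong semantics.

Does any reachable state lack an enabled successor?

R = {0,3}
  0: tau→3  [1 out]
  3: a→0  tau→3  [2 out]

Answer: DEADLOCK-FREE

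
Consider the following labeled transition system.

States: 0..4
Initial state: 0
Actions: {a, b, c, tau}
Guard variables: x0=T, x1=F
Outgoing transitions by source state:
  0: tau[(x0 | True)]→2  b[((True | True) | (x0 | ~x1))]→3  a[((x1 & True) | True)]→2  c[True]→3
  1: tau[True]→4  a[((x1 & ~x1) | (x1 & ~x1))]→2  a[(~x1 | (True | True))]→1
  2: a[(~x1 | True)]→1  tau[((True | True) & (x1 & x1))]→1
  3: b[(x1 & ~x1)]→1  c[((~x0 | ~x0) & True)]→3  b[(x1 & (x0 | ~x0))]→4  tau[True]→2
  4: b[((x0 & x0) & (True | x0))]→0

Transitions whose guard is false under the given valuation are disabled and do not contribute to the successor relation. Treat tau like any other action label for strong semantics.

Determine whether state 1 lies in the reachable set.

Answer: REACHABLE

Trace:
After dropping false guards: 9 live edges.
Layer 0: {0}
Layer 1: {2,3}  now seen {0,2,3}
Layer 2: {1}  now seen {0,1,2,3}
Layer 3: {4}  now seen {0,1,2,3,4}
R = {0,1,2,3,4}
witness 1: tau·a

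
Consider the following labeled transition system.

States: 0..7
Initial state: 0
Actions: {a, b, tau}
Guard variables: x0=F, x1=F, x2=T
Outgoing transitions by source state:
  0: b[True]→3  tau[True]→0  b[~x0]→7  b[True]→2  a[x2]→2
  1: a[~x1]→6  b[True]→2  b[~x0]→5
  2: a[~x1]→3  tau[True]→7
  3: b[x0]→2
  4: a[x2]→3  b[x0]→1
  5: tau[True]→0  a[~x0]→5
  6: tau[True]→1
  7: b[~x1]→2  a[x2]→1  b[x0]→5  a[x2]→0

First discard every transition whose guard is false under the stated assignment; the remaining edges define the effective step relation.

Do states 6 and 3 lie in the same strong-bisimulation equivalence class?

Refine partition for ~:
  round 0: {{0,1,2,3,4,5,6,7}}
  round 1: {{0},{1,7},{2,5},{3},{4},{6}}
  round 2: {{0},{1},{2},{3},{4},{5},{6},{7}}
Fixed point at round 3; 8 class(es).
class of 6: {6}; class of 3: {3}

Answer: NOT BISIMILAR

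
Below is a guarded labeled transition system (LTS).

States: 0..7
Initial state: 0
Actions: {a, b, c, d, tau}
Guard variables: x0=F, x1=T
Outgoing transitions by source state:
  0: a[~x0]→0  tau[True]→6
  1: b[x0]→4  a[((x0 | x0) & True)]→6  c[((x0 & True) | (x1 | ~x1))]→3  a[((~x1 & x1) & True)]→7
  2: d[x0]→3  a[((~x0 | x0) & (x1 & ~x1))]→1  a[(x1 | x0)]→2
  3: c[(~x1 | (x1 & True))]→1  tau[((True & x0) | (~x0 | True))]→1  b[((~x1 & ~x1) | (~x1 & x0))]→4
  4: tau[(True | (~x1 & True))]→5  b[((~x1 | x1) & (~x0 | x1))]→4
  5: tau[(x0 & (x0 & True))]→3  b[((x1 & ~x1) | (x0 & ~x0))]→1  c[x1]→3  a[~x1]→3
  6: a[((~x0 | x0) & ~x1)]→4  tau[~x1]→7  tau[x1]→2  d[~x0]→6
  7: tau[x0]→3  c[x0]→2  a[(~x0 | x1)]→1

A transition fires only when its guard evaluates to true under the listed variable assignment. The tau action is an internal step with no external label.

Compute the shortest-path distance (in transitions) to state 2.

Layered search for 2:
  Layer 0: {0}
  Layer 1: {6}
  Layer 2: {2}
2 enters at depth 2; path tau·tau

Answer: 2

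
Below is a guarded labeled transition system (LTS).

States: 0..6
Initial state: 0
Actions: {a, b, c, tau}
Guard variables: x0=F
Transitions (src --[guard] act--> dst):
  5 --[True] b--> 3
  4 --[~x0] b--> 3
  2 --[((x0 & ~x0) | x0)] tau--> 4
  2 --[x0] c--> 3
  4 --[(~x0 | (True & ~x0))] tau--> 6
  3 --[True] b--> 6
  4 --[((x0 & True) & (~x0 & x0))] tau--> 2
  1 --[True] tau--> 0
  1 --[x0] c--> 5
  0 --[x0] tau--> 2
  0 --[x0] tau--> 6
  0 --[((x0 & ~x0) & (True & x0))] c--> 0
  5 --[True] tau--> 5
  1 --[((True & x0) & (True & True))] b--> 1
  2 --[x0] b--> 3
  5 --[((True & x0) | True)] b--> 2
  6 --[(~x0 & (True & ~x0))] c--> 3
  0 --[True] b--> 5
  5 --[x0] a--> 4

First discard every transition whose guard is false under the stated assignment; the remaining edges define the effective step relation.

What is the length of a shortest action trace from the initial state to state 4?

BFS to 4:
  L0 = {0}
  L1 = {5}
  L2 = {2,3}
  L3 = {6}
4 never appears.

Answer: UNREACHABLE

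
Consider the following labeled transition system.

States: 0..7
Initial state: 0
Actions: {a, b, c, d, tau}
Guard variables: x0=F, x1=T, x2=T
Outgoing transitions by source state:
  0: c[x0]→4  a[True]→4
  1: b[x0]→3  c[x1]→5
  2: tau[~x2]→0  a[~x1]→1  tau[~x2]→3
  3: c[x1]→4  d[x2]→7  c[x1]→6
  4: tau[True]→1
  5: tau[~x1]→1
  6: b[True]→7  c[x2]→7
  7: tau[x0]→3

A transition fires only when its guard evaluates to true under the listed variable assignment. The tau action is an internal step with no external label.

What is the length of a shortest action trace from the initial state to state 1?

BFS to 1:
  Layer 0: {0}
  Layer 1: {4}
  Layer 2: {1}
1 enters at depth 2; path a·tau

Answer: 2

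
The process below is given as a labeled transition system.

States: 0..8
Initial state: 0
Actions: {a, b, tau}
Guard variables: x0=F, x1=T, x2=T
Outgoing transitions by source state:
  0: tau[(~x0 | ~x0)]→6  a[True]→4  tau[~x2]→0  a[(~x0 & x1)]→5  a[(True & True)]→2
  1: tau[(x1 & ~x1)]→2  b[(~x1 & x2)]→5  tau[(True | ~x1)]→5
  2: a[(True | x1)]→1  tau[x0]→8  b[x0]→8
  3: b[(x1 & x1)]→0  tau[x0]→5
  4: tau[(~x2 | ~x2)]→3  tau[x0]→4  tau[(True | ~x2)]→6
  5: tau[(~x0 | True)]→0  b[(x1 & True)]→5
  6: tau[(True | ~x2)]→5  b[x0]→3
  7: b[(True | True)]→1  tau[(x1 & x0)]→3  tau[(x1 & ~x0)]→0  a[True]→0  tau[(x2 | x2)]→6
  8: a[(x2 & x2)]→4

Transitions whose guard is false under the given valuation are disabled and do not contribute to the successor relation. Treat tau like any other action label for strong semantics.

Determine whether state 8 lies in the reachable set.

Answer: UNREACHABLE

Trace:
After dropping false guards: 16 live edges.
Layer 0: {0}
Layer 1: {2,4,5,6}  total {0,2,4,5,6}
Layer 2: {1}  total {0,1,2,4,5,6}
Reachable = {0,1,2,4,5,6}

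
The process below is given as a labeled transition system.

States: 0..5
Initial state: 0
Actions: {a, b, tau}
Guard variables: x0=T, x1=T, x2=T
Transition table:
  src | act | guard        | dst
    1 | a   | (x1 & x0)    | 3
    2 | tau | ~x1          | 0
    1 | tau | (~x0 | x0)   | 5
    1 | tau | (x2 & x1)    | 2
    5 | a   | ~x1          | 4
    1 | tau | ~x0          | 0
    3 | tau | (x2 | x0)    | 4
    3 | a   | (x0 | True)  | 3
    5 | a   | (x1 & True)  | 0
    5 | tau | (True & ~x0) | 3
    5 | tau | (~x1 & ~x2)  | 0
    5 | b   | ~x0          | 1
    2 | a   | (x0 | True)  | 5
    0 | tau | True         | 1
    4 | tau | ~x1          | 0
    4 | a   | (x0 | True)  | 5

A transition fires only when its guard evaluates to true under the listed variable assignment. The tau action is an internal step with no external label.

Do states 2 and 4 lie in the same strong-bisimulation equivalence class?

Refine partition for ~:
  P[0] = {{0,1,2,3,4,5}}
  P[1] = {{0},{1,3},{2,4,5}}
  P[2] = {{0},{1,3},{2,4},{5}}
  P[3] = {{0},{1},{2,4},{3},{5}}
stable after 4 split(s): 5 block(s)
2∈{2,4}, 4∈{2,4}

Answer: BISIMILAR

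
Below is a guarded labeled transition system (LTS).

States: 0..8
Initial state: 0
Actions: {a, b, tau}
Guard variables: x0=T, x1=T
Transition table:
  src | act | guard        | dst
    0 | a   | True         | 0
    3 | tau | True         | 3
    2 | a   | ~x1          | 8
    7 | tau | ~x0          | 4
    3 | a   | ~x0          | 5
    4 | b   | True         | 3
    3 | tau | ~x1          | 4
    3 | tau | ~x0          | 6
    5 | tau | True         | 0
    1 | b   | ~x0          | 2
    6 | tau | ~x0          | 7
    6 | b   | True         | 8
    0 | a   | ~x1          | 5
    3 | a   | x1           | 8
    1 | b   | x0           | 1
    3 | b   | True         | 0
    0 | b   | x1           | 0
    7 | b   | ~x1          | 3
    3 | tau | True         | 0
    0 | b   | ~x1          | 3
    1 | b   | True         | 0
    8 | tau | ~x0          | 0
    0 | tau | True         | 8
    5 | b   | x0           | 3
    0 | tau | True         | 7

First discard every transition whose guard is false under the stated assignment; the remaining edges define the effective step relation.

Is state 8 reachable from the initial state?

Answer: REACHABLE

Working:
14 transition(s) survive guard evaluation.
L0 = {0}
L1 = {7,8}  cumulative {0,7,8}
R = {0,7,8}
witness 8: tau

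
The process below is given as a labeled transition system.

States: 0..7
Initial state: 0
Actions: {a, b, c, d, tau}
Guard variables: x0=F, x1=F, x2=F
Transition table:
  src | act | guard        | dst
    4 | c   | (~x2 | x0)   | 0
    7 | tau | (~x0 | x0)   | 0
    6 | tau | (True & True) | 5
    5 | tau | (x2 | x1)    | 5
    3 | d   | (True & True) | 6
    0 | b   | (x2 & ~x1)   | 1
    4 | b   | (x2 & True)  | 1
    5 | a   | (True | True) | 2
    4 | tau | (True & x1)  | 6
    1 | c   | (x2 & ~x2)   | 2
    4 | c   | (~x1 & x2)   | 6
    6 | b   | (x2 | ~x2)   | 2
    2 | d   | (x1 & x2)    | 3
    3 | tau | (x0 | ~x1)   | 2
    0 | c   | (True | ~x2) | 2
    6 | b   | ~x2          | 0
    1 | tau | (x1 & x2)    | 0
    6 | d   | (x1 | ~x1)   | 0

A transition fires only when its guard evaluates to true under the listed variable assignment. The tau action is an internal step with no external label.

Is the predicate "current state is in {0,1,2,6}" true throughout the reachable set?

Answer: INVARIANT HOLDS

Working:
Safe = {0,1,2,6}
Reach set: {0,2}
  0: safe
  2: safe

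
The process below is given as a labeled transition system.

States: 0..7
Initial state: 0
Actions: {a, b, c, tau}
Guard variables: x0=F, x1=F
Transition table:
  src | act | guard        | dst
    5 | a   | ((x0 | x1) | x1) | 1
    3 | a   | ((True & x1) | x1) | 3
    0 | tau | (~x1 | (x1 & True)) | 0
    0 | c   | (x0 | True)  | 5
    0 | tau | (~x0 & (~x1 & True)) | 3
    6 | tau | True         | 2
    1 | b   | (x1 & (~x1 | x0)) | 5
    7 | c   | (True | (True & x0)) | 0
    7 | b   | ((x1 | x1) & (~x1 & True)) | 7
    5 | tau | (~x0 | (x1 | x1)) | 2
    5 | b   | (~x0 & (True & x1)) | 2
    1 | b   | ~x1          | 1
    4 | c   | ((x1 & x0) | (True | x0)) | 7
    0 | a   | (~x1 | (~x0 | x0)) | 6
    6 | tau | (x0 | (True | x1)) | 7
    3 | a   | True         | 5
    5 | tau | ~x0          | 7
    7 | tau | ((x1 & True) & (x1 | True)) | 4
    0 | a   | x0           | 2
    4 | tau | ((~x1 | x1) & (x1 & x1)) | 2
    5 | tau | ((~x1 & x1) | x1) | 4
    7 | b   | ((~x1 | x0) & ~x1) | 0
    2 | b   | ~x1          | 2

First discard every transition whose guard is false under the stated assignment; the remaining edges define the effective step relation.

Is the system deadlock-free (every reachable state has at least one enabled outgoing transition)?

Reachable = {0,2,3,5,6,7}
  0: a→6  c→5  tau→0  tau→3  [4 exit(s)]
  2: b→2  [1 exit(s)]
  3: a→5  [1 exit(s)]
  5: tau→2  tau→7  [2 exit(s)]
  6: tau→2  tau→7  [2 exit(s)]
  7: b→0  c→0  [2 exit(s)]

Answer: DEADLOCK-FREE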